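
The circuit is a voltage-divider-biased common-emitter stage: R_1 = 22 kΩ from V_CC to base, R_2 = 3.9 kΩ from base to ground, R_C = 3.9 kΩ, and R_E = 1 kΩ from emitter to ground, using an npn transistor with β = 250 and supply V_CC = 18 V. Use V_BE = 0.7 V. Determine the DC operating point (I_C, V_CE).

I_C ≈ 2 mA, V_CE ≈ 8.3 V

Thevenize the base divider: V_Th = V_CC·R_2/(R_1+R_2) = 18×3.9/25.9 = 2.71 V, R_Th = R_1‖R_2 = 3.31 kΩ.
Base-emitter loop: V_Th = I_B·R_Th + V_BE + (β+1)I_B·R_E, so I_B = (2.71 − 0.7) / (3.31 + 251×1) = 0.00791 mA.
I_C = β·I_B = 250×0.00791 = 1.98 mA, and I_E = (β+1)I_B = 1.98 mA.
V_CE = V_CC − I_C·R_C − I_E·R_E = 18 − 1.98×3.9 − 1.98×1 = 8.31 V.
V_CE = 8.31 V > 0.2 V confirms active-region operation.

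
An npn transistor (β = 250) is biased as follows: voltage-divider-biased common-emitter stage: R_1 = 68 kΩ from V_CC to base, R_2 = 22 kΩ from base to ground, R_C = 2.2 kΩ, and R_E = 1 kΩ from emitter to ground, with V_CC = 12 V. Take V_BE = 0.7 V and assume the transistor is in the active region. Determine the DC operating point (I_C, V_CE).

I_C ≈ 2.1 mA, V_CE ≈ 5.3 V

Thevenize the base divider: V_Th = V_CC·R_2/(R_1+R_2) = 12×22/90 = 2.93 V, R_Th = R_1‖R_2 = 16.6 kΩ.
Base-emitter loop: V_Th = I_B·R_Th + V_BE + (β+1)I_B·R_E, so I_B = (2.93 − 0.7) / (16.6 + 251×1) = 0.00835 mA.
I_C = β·I_B = 250×0.00835 = 2.09 mA, and I_E = (β+1)I_B = 2.09 mA.
V_CE = V_CC − I_C·R_C − I_E·R_E = 12 − 2.09×2.2 − 2.09×1 = 5.32 V.
V_CE = 5.32 V > 0.2 V confirms active-region operation.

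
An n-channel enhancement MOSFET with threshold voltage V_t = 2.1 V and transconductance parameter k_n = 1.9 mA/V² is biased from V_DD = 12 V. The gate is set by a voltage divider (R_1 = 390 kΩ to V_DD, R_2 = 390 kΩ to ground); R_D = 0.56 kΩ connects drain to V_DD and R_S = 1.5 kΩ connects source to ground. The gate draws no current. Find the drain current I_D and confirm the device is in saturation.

V_G = V_DD·R_2/(R_1+R_2) = 12×390/780 = 6 V.
Assume saturation: I_D = (k_n/2)(V_GS − V_t)² with V_GS = V_G − I_D·R_S = 6 − 1.5·I_D.
Substituting gives 2.14·I_D² − 12.1·I_D + 14.4 = 0, with roots I_D = 1.71 or 3.96 mA.
The root I_D = 3.96 mA gives V_GS = 0.058 V ≤ V_t, so take I_D = 1.71 mA.
Then V_GS = 3.44 V and V_DS = V_DD − I_D(R_D+R_S) = 12 − 1.71×2.06 = 8.48 V.
Saturation requires V_DS ≥ V_GS − V_t = 1.34 V; 8.48 ≥ 1.34 ✓.

I_D ≈ 1.7 mA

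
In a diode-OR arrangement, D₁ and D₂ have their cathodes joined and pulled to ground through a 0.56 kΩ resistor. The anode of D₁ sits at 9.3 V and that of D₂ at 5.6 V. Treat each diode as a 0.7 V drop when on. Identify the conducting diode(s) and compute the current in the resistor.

Only D₁ conducts; I_R ≈ 15 mA

Assume both conduct. Then node N would need to be at both 9.3−0.7 = 8.6 V and 5.6−0.7 = 4.9 V, which is impossible.
Assume only D₁ conducts: V_N = 9.3 − 0.7 = 8.6 V, so I_R = 8.6/0.56 = 15.4 mA.
Check D₂: its anode-to-cathode voltage is 5.6 − 8.6 = -3 V < 0.7 V, so it is off. The assumption is consistent.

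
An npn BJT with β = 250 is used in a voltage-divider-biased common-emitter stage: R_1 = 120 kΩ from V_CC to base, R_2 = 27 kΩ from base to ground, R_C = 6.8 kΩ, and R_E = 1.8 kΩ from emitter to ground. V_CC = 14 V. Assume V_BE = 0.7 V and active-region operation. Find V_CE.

Thevenize the base divider: V_Th = V_CC·R_2/(R_1+R_2) = 14×27/147 = 2.57 V, R_Th = R_1‖R_2 = 22 kΩ.
Base-emitter loop: V_Th = I_B·R_Th + V_BE + (β+1)I_B·R_E, so I_B = (2.57 − 0.7) / (22 + 251×1.8) = 0.00395 mA.
I_C = β·I_B = 250×0.00395 = 0.987 mA, and I_E = (β+1)I_B = 0.991 mA.
V_CE = V_CC − I_C·R_C − I_E·R_E = 14 − 0.987×6.8 − 0.991×1.8 = 5.5 V.
V_CE = 5.5 V > 0.2 V confirms active-region operation.

V_CE ≈ 5.5 V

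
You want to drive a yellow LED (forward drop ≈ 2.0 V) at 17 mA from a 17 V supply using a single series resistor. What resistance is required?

The resistor drops V_S − V_D = 17 − 2.0 = 15 V at 17 mA.
R = 15 V / 17 mA = 0.882 kΩ.

R ≈ 0.88 kΩ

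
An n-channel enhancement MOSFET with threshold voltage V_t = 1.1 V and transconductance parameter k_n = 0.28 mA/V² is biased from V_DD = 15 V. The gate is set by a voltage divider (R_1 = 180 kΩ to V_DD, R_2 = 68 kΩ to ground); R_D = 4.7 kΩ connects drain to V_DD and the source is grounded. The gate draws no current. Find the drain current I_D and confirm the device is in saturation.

I_D ≈ 1.3 mA

V_G = V_DD·R_2/(R_1+R_2) = 15×68/248 = 4.11 V. With the source grounded, V_GS = V_G = 4.11 V.
Assume saturation: I_D = (k_n/2)(V_GS − V_t)² = (0.28/2)×(4.11 − 1.1)² = 0.14×3.01² = 1.27 mA.
V_DS = V_DD − I_D·R_D = 15 − 1.27×4.7 = 9.03 V.
Saturation requires V_DS ≥ V_GS − V_t = 3.01 V; 9.03 ≥ 3.01 ✓.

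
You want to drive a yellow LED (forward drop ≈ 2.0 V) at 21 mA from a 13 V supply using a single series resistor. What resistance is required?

The resistor drops V_S − V_D = 13 − 2.0 = 11 V at 21 mA.
R = 11 V / 21 mA = 0.524 kΩ.

R ≈ 0.52 kΩ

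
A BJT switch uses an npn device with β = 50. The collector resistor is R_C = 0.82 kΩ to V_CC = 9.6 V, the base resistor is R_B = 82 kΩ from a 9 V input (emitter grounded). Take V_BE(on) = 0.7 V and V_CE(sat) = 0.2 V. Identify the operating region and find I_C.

active; I_C ≈ 5.1 mA

Assume active. Base-emitter loop: I_B = (V_BB − V_BE)/R_B = (9 − 0.7)/82 = 0.101 mA.
I_C = β·I_B = 50×0.101 = 5.06 mA.
V_CE = V_CC − I_C·R_C = 9.6 − 5.06×0.82 = 5.45 V > V_CE(sat), so the active-region assumption holds.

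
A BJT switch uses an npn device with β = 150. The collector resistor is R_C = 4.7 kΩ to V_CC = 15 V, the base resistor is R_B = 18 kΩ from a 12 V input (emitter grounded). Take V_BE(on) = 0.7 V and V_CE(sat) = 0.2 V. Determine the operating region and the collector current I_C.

Assume active: I_B = (12 − 0.7)/18 = 0.628 mA, giving I_C = β·I_B = 94.2 mA.
But then V_CE = 15 − 94.2×4.7 = -428 V < V_CE(sat) = 0.2 V — impossible in the active region.
So the transistor is saturated. With V_CE = 0.2 V, I_C = (V_CC − 0.2)/R_C = 14.8/4.7 = 3.15 mA.
Check: β·I_B = 94.2 mA > I_C = 3.15 mA, confirming saturation.

saturation; I_C ≈ 3.1 mA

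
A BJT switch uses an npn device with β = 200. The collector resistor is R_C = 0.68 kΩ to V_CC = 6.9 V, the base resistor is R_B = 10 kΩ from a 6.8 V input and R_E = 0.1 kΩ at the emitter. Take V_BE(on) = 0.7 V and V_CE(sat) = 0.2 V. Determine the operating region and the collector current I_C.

Assume active: I_B = (6.8 − 0.7)/(10 + 201×0.1) = 0.203 mA, I_C = β·I_B = 40.5 mA.
Then V_CE = 6.9 − 40.5×0.68 − 40.7×0.1 = -24.7 V < 0.2 V — the active assumption fails.
Re-solve with V_CE = 0.2 V. KCL at the emitter: V_E/R_E = (V_BB−0.7−V_E)/R_B + (V_CC−0.2−V_E)/R_C, giving V_E = 0.904 V.
I_C = (V_CC − 0.2 − V_E)/R_C = (6.7 − 0.904)/0.68 = 8.52 mA.
Check: I_B = (6.1 − 0.904)/10 = 0.52 mA, and β·I_B = 104 mA > I_C, confirming saturation.

saturation; I_C ≈ 8.5 mA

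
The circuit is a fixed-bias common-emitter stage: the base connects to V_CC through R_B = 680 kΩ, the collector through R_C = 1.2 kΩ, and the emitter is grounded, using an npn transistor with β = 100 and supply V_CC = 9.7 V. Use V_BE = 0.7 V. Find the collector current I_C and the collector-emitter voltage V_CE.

I_C ≈ 1.3 mA, V_CE ≈ 8.1 V

Base loop: V_CC = I_B·R_B + V_BE, so I_B = (9.7 − 0.7)/680 kΩ = 0.0132 mA.
In the active region I_C = β·I_B = 100 × 0.0132 = 1.32 mA.
Collector loop: V_CE = V_CC − I_C·R_C = 9.7 − 1.32×1.2 = 8.11 V.
Since V_CE = 8.11 V > V_CE(sat) ≈ 0.2 V, the transistor is in the active region as assumed.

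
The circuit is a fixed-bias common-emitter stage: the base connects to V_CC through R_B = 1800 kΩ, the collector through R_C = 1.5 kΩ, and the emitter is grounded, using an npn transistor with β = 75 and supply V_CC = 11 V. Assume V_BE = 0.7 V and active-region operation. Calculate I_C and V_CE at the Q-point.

I_C ≈ 0.43 mA, V_CE ≈ 10 V

Base loop: V_CC = I_B·R_B + V_BE, so I_B = (11 − 0.7)/1800 kΩ = 0.00572 mA.
In the active region I_C = β·I_B = 75 × 0.00572 = 0.429 mA.
Collector loop: V_CE = V_CC − I_C·R_C = 11 − 0.429×1.5 = 10.4 V.
Since V_CE = 10.4 V > V_CE(sat) ≈ 0.2 V, the transistor is in the active region as assumed.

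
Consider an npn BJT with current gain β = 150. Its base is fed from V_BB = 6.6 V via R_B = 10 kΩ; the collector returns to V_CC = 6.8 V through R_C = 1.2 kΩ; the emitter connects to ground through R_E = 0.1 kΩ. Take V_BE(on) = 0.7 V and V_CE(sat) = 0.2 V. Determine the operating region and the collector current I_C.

Assume active: I_B = (6.6 − 0.7)/(10 + 151×0.1) = 0.235 mA, I_C = β·I_B = 35.3 mA.
Then V_CE = 6.8 − 35.3×1.2 − 35.5×0.1 = -39.1 V < 0.2 V — the active assumption fails.
Re-solve with V_CE = 0.2 V. KCL at the emitter: V_E/R_E = (V_BB−0.7−V_E)/R_B + (V_CC−0.2−V_E)/R_C, giving V_E = 0.557 V.
I_C = (V_CC − 0.2 − V_E)/R_C = (6.6 − 0.557)/1.2 = 5.04 mA.
Check: I_B = (5.9 − 0.557)/10 = 0.534 mA, and β·I_B = 80.1 mA > I_C, confirming saturation.

saturation; I_C ≈ 5 mA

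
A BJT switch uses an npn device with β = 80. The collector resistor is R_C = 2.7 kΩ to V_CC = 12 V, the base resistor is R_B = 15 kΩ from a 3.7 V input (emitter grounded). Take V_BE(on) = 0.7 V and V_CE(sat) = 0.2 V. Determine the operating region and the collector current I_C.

saturation; I_C ≈ 4.4 mA

Assume active: I_B = (3.7 − 0.7)/15 = 0.2 mA, giving I_C = β·I_B = 16 mA.
But then V_CE = 12 − 16×2.7 = -31.2 V < V_CE(sat) = 0.2 V — impossible in the active region.
So the transistor is saturated. With V_CE = 0.2 V, I_C = (V_CC − 0.2)/R_C = 11.8/2.7 = 4.37 mA.
Check: β·I_B = 16 mA > I_C = 4.37 mA, confirming saturation.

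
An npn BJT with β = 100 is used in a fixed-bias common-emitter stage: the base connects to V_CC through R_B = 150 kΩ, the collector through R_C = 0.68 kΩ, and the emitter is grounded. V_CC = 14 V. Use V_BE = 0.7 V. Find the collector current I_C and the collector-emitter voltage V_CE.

Base loop: V_CC = I_B·R_B + V_BE, so I_B = (14 − 0.7)/150 kΩ = 0.0887 mA.
In the active region I_C = β·I_B = 100 × 0.0887 = 8.87 mA.
Collector loop: V_CE = V_CC − I_C·R_C = 14 − 8.87×0.68 = 7.97 V.
Since V_CE = 7.97 V > V_CE(sat) ≈ 0.2 V, the transistor is in the active region as assumed.

I_C ≈ 8.9 mA, V_CE ≈ 8 V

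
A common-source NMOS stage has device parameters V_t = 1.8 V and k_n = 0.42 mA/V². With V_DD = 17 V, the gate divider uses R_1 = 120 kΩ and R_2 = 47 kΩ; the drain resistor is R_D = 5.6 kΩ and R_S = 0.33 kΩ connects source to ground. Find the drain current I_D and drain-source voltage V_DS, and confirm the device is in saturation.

I_D ≈ 1.4 mA, V_DS ≈ 9 V

V_G = V_DD·R_2/(R_1+R_2) = 17×47/167 = 4.78 V.
Assume saturation: I_D = (k_n/2)(V_GS − V_t)² with V_GS = V_G − I_D·R_S = 4.78 − 0.33·I_D.
Substituting gives 0.0229·I_D² − 1.41·I_D + 1.87 = 0, with roots I_D = 1.35 or 60.5 mA.
The root I_D = 60.5 mA gives V_GS = -15.2 V ≤ V_t, so take I_D = 1.35 mA.
Then V_GS = 4.34 V and V_DS = V_DD − I_D(R_D+R_S) = 17 − 1.35×5.93 = 8.98 V.
Saturation requires V_DS ≥ V_GS − V_t = 2.54 V; 8.98 ≥ 2.54 ✓.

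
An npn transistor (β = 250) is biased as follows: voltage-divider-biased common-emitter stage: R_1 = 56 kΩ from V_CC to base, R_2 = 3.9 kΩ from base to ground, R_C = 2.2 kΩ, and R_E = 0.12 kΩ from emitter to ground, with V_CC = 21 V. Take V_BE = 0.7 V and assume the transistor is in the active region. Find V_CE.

Thevenize the base divider: V_Th = V_CC·R_2/(R_1+R_2) = 21×3.9/59.9 = 1.37 V, R_Th = R_1‖R_2 = 3.65 kΩ.
Base-emitter loop: V_Th = I_B·R_Th + V_BE + (β+1)I_B·R_E, so I_B = (1.37 − 0.7) / (3.65 + 251×0.12) = 0.0198 mA.
I_C = β·I_B = 250×0.0198 = 4.94 mA, and I_E = (β+1)I_B = 4.96 mA.
V_CE = V_CC − I_C·R_C − I_E·R_E = 21 − 4.94×2.2 − 4.96×0.12 = 9.54 V.
V_CE = 9.54 V > 0.2 V confirms active-region operation.

V_CE ≈ 9.5 V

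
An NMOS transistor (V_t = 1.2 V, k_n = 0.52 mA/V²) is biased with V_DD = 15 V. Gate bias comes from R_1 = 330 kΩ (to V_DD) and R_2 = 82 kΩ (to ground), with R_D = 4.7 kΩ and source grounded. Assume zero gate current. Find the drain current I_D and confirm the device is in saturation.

I_D ≈ 0.83 mA

V_G = V_DD·R_2/(R_1+R_2) = 15×82/412 = 2.99 V. With the source grounded, V_GS = V_G = 2.99 V.
Assume saturation: I_D = (k_n/2)(V_GS − V_t)² = (0.52/2)×(2.99 − 1.2)² = 0.26×1.79² = 0.829 mA.
V_DS = V_DD − I_D·R_D = 15 − 0.829×4.7 = 11.1 V.
Saturation requires V_DS ≥ V_GS − V_t = 1.79 V; 11.1 ≥ 1.79 ✓.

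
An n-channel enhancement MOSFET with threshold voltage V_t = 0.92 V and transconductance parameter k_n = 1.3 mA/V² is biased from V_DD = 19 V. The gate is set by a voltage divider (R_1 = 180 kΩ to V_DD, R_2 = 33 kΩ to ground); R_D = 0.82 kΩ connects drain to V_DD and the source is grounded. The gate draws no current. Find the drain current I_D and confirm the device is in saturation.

I_D ≈ 2.7 mA

V_G = V_DD·R_2/(R_1+R_2) = 19×33/213 = 2.94 V. With the source grounded, V_GS = V_G = 2.94 V.
Assume saturation: I_D = (k_n/2)(V_GS − V_t)² = (1.3/2)×(2.94 − 0.92)² = 0.65×2.02² = 2.66 mA.
V_DS = V_DD − I_D·R_D = 19 − 2.66×0.82 = 16.8 V.
Saturation requires V_DS ≥ V_GS − V_t = 2.02 V; 16.8 ≥ 2.02 ✓.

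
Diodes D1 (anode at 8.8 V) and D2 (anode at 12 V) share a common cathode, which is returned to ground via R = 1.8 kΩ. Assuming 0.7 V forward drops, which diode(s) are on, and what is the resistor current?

Only D2 conducts; I_R ≈ 6.3 mA

Assume both conduct. Then node N would need to be at both 8.8−0.7 = 8.1 V and 12−0.7 = 11.3 V, which is impossible.
Assume only D2 conducts: V_N = 12 − 0.7 = 11.3 V, so I_R = 11.3/1.8 = 6.28 mA.
Check D1: its anode-to-cathode voltage is 8.8 − 11.3 = -2.5 V < 0.7 V, so it is off. The assumption is consistent.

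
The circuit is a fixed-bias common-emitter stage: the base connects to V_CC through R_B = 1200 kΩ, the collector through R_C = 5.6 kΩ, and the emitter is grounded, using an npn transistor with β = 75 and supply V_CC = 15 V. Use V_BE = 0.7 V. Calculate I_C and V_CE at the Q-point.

Base loop: V_CC = I_B·R_B + V_BE, so I_B = (15 − 0.7)/1200 kΩ = 0.0119 mA.
In the active region I_C = β·I_B = 75 × 0.0119 = 0.894 mA.
Collector loop: V_CE = V_CC − I_C·R_C = 15 − 0.894×5.6 = 10 V.
Since V_CE = 10 V > V_CE(sat) ≈ 0.2 V, the transistor is in the active region as assumed.

I_C ≈ 0.89 mA, V_CE ≈ 10 V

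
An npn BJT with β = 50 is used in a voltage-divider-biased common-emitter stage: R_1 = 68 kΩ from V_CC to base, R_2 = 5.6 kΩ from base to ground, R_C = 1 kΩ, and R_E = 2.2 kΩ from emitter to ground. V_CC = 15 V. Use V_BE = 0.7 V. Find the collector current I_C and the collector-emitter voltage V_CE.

Thevenize the base divider: V_Th = V_CC·R_2/(R_1+R_2) = 15×5.6/73.6 = 1.14 V, R_Th = R_1‖R_2 = 5.17 kΩ.
Base-emitter loop: V_Th = I_B·R_Th + V_BE + (β+1)I_B·R_E, so I_B = (1.14 − 0.7) / (5.17 + 51×2.2) = 0.00376 mA.
I_C = β·I_B = 50×0.00376 = 0.188 mA, and I_E = (β+1)I_B = 0.192 mA.
V_CE = V_CC − I_C·R_C − I_E·R_E = 15 − 0.188×1 − 0.192×2.2 = 14.4 V.
V_CE = 14.4 V > 0.2 V confirms active-region operation.

I_C ≈ 0.19 mA, V_CE ≈ 14 V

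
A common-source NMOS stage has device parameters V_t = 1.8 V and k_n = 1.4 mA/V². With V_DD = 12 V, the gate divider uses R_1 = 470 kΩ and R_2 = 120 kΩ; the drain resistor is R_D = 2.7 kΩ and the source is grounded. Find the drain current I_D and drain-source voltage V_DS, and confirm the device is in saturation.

I_D ≈ 0.29 mA, V_DS ≈ 11 V

V_G = V_DD·R_2/(R_1+R_2) = 12×120/590 = 2.44 V. With the source grounded, V_GS = V_G = 2.44 V.
Assume saturation: I_D = (k_n/2)(V_GS − V_t)² = (1.4/2)×(2.44 − 1.8)² = 0.7×0.641² = 0.287 mA.
V_DS = V_DD − I_D·R_D = 12 − 0.287×2.7 = 11.2 V.
Saturation requires V_DS ≥ V_GS − V_t = 0.641 V; 11.2 ≥ 0.641 ✓.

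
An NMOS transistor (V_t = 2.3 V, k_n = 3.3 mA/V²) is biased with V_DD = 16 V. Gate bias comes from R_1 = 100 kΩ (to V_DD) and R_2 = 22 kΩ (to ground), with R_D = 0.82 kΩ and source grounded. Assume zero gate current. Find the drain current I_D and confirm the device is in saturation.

V_G = V_DD·R_2/(R_1+R_2) = 16×22/122 = 2.89 V. With the source grounded, V_GS = V_G = 2.89 V.
Assume saturation: I_D = (k_n/2)(V_GS − V_t)² = (3.3/2)×(2.89 − 2.3)² = 1.65×0.585² = 0.565 mA.
V_DS = V_DD − I_D·R_D = 16 − 0.565×0.82 = 15.5 V.
Saturation requires V_DS ≥ V_GS − V_t = 0.585 V; 15.5 ≥ 0.585 ✓.

I_D ≈ 0.57 mA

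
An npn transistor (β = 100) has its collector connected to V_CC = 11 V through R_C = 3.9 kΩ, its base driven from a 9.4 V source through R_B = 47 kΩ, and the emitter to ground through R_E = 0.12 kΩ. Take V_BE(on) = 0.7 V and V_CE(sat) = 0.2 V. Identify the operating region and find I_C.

saturation; I_C ≈ 2.7 mA

Assume active: I_B = (9.4 − 0.7)/(47 + 101×0.12) = 0.147 mA, I_C = β·I_B = 14.7 mA.
Then V_CE = 11 − 14.7×3.9 − 14.9×0.12 = -48.2 V < 0.2 V — the active assumption fails.
Re-solve with V_CE = 0.2 V. KCL at the emitter: V_E/R_E = (V_BB−0.7−V_E)/R_B + (V_CC−0.2−V_E)/R_C, giving V_E = 0.343 V.
I_C = (V_CC − 0.2 − V_E)/R_C = (10.8 − 0.343)/3.9 = 2.68 mA.
Check: I_B = (8.7 − 0.343)/47 = 0.178 mA, and β·I_B = 17.8 mA > I_C, confirming saturation.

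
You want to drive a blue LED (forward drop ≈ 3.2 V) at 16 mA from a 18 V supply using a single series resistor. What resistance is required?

R ≈ 0.93 kΩ

The resistor drops V_S − V_D = 18 − 3.2 = 14.8 V at 16 mA.
R = 14.8 V / 16 mA = 0.925 kΩ.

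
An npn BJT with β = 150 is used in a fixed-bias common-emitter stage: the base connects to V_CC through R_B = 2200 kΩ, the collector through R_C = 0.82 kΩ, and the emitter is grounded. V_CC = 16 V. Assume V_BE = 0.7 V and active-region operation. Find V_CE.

V_CE ≈ 15 V

Base loop: V_CC = I_B·R_B + V_BE, so I_B = (16 − 0.7)/2200 kΩ = 0.00695 mA.
In the active region I_C = β·I_B = 150 × 0.00695 = 1.04 mA.
Collector loop: V_CE = V_CC − I_C·R_C = 16 − 1.04×0.82 = 15.1 V.
Since V_CE = 15.1 V > V_CE(sat) ≈ 0.2 V, the transistor is in the active region as assumed.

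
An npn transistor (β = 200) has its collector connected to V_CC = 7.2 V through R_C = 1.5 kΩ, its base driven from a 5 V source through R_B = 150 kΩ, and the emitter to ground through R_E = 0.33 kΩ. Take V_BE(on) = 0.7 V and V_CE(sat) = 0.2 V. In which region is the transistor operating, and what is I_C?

saturation; I_C ≈ 3.8 mA

Assume active: I_B = (5 − 0.7)/(150 + 201×0.33) = 0.0199 mA, I_C = β·I_B = 3.98 mA.
Then V_CE = 7.2 − 3.98×1.5 − 4×0.33 = -0.0816 V < 0.2 V — the active assumption fails.
Re-solve with V_CE = 0.2 V. KCL at the emitter: V_E/R_E = (V_BB−0.7−V_E)/R_B + (V_CC−0.2−V_E)/R_C, giving V_E = 1.27 V.
I_C = (V_CC − 0.2 − V_E)/R_C = (7 − 1.27)/1.5 = 3.82 mA.
Check: I_B = (4.3 − 1.27)/150 = 0.0202 mA, and β·I_B = 4.04 mA > I_C, confirming saturation.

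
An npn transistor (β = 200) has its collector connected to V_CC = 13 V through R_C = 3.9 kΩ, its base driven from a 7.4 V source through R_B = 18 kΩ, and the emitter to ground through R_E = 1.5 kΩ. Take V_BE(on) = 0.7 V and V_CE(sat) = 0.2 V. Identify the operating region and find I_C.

Assume active: I_B = (7.4 − 0.7)/(18 + 201×1.5) = 0.021 mA, I_C = β·I_B = 4.19 mA.
Then V_CE = 13 − 4.19×3.9 − 4.22×1.5 = -9.68 V < 0.2 V — the active assumption fails.
Re-solve with V_CE = 0.2 V. KCL at the emitter: V_E/R_E = (V_BB−0.7−V_E)/R_B + (V_CC−0.2−V_E)/R_C, giving V_E = 3.73 V.
I_C = (V_CC − 0.2 − V_E)/R_C = (12.8 − 3.73)/3.9 = 2.32 mA.
Check: I_B = (6.7 − 3.73)/18 = 0.165 mA, and β·I_B = 33 mA > I_C, confirming saturation.

saturation; I_C ≈ 2.3 mA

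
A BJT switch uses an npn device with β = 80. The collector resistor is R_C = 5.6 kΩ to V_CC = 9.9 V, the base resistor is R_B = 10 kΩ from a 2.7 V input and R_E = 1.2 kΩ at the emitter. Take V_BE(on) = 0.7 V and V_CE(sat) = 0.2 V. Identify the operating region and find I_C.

saturation; I_C ≈ 1.4 mA

Assume active: I_B = (2.7 − 0.7)/(10 + 81×1.2) = 0.0187 mA, I_C = β·I_B = 1.49 mA.
Then V_CE = 9.9 − 1.49×5.6 − 1.51×1.2 = -0.272 V < 0.2 V — the active assumption fails.
Re-solve with V_CE = 0.2 V. KCL at the emitter: V_E/R_E = (V_BB−0.7−V_E)/R_B + (V_CC−0.2−V_E)/R_C, giving V_E = 1.74 V.
I_C = (V_CC − 0.2 − V_E)/R_C = (9.7 − 1.74)/5.6 = 1.42 mA.
Check: I_B = (2 − 1.74)/10 = 0.0262 mA, and β·I_B = 2.1 mA > I_C, confirming saturation.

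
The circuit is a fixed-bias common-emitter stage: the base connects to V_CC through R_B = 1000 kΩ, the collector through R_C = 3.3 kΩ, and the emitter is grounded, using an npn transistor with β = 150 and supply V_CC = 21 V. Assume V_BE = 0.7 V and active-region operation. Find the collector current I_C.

Base loop: V_CC = I_B·R_B + V_BE, so I_B = (21 − 0.7)/1000 kΩ = 0.0203 mA.
In the active region I_C = β·I_B = 150 × 0.0203 = 3.05 mA.
Collector loop: V_CE = V_CC − I_C·R_C = 21 − 3.05×3.3 = 11 V.
Since V_CE = 11 V > V_CE(sat) ≈ 0.2 V, the transistor is in the active region as assumed.

I_C ≈ 3 mA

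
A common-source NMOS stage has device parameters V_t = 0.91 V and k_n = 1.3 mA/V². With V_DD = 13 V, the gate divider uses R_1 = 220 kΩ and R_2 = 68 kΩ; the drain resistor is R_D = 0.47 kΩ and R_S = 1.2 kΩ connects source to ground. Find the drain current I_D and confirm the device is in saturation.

V_G = V_DD·R_2/(R_1+R_2) = 13×68/288 = 3.07 V.
Assume saturation: I_D = (k_n/2)(V_GS − V_t)² with V_GS = V_G − I_D·R_S = 3.07 − 1.2·I_D.
Substituting gives 0.936·I_D² − 4.37·I_D + 3.03 = 0, with roots I_D = 0.848 or 3.82 mA.
The root I_D = 3.82 mA gives V_GS = -1.51 V ≤ V_t, so take I_D = 0.848 mA.
Then V_GS = 2.05 V and V_DS = V_DD − I_D(R_D+R_S) = 13 − 0.848×1.67 = 11.6 V.
Saturation requires V_DS ≥ V_GS − V_t = 1.14 V; 11.6 ≥ 1.14 ✓.

I_D ≈ 0.85 mA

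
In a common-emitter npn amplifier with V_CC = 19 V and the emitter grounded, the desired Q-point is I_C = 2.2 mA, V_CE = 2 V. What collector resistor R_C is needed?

R_C ≈ 7.7 kΩ

Collector loop: V_CC = I_C·R_C + V_CE.
R_C = (V_CC − V_CE)/I_C = (19 − 2)/2.2 = 7.73 kΩ.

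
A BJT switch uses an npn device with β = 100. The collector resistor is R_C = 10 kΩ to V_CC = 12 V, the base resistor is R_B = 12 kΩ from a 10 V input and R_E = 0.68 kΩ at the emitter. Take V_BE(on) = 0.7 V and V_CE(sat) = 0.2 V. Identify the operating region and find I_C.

Assume active: I_B = (10 − 0.7)/(12 + 101×0.68) = 0.115 mA, I_C = β·I_B = 11.5 mA.
Then V_CE = 12 − 11.5×10 − 11.6×0.68 = -111 V < 0.2 V — the active assumption fails.
Re-solve with V_CE = 0.2 V. KCL at the emitter: V_E/R_E = (V_BB−0.7−V_E)/R_B + (V_CC−0.2−V_E)/R_C, giving V_E = 1.18 V.
I_C = (V_CC − 0.2 − V_E)/R_C = (11.8 − 1.18)/10 = 1.06 mA.
Check: I_B = (9.3 − 1.18)/12 = 0.676 mA, and β·I_B = 67.6 mA > I_C, confirming saturation.

saturation; I_C ≈ 1.1 mA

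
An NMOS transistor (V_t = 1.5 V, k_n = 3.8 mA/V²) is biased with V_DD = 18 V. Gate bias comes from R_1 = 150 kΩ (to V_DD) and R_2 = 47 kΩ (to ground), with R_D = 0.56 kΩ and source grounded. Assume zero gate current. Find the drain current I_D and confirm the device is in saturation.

V_G = V_DD·R_2/(R_1+R_2) = 18×47/197 = 4.29 V. With the source grounded, V_GS = V_G = 4.29 V.
Assume saturation: I_D = (k_n/2)(V_GS − V_t)² = (3.8/2)×(4.29 − 1.5)² = 1.9×2.79² = 14.8 mA.
V_DS = V_DD − I_D·R_D = 18 − 14.8×0.56 = 9.69 V.
Saturation requires V_DS ≥ V_GS − V_t = 2.79 V; 9.69 ≥ 2.79 ✓.

I_D ≈ 15 mA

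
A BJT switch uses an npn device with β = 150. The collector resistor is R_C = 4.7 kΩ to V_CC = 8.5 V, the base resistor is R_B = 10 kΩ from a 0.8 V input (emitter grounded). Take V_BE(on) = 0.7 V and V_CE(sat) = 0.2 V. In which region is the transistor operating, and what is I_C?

Assume active. Base-emitter loop: I_B = (V_BB − V_BE)/R_B = (0.8 − 0.7)/10 = 0.01 mA.
I_C = β·I_B = 150×0.01 = 1.5 mA.
V_CE = V_CC − I_C·R_C = 8.5 − 1.5×4.7 = 1.45 V > V_CE(sat), so the active-region assumption holds.

active; I_C ≈ 1.5 mA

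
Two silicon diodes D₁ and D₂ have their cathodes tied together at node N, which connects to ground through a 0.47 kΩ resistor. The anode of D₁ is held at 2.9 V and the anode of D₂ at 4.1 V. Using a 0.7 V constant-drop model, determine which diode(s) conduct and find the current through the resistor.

Assume both conduct. Then node N would need to be at both 2.9−0.7 = 2.2 V and 4.1−0.7 = 3.4 V, which is impossible.
Assume only D₂ conducts: V_N = 4.1 − 0.7 = 3.4 V, so I_R = 3.4/0.47 = 7.23 mA.
Check D₁: its anode-to-cathode voltage is 2.9 − 3.4 = -0.5 V < 0.7 V, so it is off. The assumption is consistent.

Only D₂ conducts; I_R ≈ 7.2 mA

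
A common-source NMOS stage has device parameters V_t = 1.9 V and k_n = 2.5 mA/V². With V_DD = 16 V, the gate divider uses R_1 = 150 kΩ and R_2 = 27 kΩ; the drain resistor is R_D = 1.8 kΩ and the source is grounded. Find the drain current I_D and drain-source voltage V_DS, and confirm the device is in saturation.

I_D ≈ 0.37 mA, V_DS ≈ 15 V

V_G = V_DD·R_2/(R_1+R_2) = 16×27/177 = 2.44 V. With the source grounded, V_GS = V_G = 2.44 V.
Assume saturation: I_D = (k_n/2)(V_GS − V_t)² = (2.5/2)×(2.44 − 1.9)² = 1.25×0.541² = 0.365 mA.
V_DS = V_DD − I_D·R_D = 16 − 0.365×1.8 = 15.3 V.
Saturation requires V_DS ≥ V_GS − V_t = 0.541 V; 15.3 ≥ 0.541 ✓.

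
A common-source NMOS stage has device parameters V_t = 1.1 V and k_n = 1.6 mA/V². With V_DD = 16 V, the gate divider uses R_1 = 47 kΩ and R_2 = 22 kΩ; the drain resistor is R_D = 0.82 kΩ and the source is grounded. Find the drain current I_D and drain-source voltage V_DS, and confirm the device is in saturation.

I_D ≈ 13 mA, V_DS ≈ 5.5 V

V_G = V_DD·R_2/(R_1+R_2) = 16×22/69 = 5.1 V. With the source grounded, V_GS = V_G = 5.1 V.
Assume saturation: I_D = (k_n/2)(V_GS − V_t)² = (1.6/2)×(5.1 − 1.1)² = 0.8×4² = 12.8 mA.
V_DS = V_DD − I_D·R_D = 16 − 12.8×0.82 = 5.5 V.
Saturation requires V_DS ≥ V_GS − V_t = 4 V; 5.5 ≥ 4 ✓.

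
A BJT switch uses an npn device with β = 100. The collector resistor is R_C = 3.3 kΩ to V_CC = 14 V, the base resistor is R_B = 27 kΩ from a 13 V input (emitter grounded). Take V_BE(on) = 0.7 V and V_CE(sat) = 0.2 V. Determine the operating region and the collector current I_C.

saturation; I_C ≈ 4.2 mA

Assume active: I_B = (13 − 0.7)/27 = 0.456 mA, giving I_C = β·I_B = 45.6 mA.
But then V_CE = 14 − 45.6×3.3 = -136 V < V_CE(sat) = 0.2 V — impossible in the active region.
So the transistor is saturated. With V_CE = 0.2 V, I_C = (V_CC − 0.2)/R_C = 13.8/3.3 = 4.18 mA.
Check: β·I_B = 45.6 mA > I_C = 4.18 mA, confirming saturation.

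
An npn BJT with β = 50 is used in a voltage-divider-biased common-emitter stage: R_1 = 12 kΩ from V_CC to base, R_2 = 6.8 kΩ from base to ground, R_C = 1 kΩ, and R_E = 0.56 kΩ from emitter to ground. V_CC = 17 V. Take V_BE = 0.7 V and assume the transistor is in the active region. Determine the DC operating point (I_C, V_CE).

I_C ≈ 8.3 mA, V_CE ≈ 4 V

Thevenize the base divider: V_Th = V_CC·R_2/(R_1+R_2) = 17×6.8/18.8 = 6.15 V, R_Th = R_1‖R_2 = 4.34 kΩ.
Base-emitter loop: V_Th = I_B·R_Th + V_BE + (β+1)I_B·R_E, so I_B = (6.15 − 0.7) / (4.34 + 51×0.56) = 0.166 mA.
I_C = β·I_B = 50×0.166 = 8.28 mA, and I_E = (β+1)I_B = 8.45 mA.
V_CE = V_CC − I_C·R_C − I_E·R_E = 17 − 8.28×1 − 8.45×0.56 = 3.99 V.
V_CE = 3.99 V > 0.2 V confirms active-region operation.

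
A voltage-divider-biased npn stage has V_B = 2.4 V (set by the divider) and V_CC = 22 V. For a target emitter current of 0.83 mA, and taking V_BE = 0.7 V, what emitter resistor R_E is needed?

R_E ≈ 2 kΩ

V_E = V_B − V_BE = 2.4 − 0.7 = 1.7 V.
R_E = V_E / I_E = 1.7 / 0.83 = 2.05 kΩ.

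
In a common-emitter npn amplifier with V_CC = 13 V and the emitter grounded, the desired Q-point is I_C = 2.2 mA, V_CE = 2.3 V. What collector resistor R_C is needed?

R_C ≈ 4.9 kΩ

Collector loop: V_CC = I_C·R_C + V_CE.
R_C = (V_CC − V_CE)/I_C = (13 − 2.3)/2.2 = 4.86 kΩ.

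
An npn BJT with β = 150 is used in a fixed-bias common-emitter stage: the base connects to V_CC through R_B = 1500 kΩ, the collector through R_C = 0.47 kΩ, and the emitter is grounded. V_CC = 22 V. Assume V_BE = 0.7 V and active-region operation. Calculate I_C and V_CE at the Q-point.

Base loop: V_CC = I_B·R_B + V_BE, so I_B = (22 − 0.7)/1500 kΩ = 0.0142 mA.
In the active region I_C = β·I_B = 150 × 0.0142 = 2.13 mA.
Collector loop: V_CE = V_CC − I_C·R_C = 22 − 2.13×0.47 = 21 V.
Since V_CE = 21 V > V_CE(sat) ≈ 0.2 V, the transistor is in the active region as assumed.

I_C ≈ 2.1 mA, V_CE ≈ 21 V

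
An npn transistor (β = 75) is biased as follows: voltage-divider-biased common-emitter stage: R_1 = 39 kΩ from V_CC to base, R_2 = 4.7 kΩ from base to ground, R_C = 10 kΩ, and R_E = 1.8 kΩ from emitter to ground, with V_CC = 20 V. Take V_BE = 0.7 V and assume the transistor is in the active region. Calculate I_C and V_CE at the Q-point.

Thevenize the base divider: V_Th = V_CC·R_2/(R_1+R_2) = 20×4.7/43.7 = 2.15 V, R_Th = R_1‖R_2 = 4.19 kΩ.
Base-emitter loop: V_Th = I_B·R_Th + V_BE + (β+1)I_B·R_E, so I_B = (2.15 − 0.7) / (4.19 + 76×1.8) = 0.0103 mA.
I_C = β·I_B = 75×0.0103 = 0.772 mA, and I_E = (β+1)I_B = 0.782 mA.
V_CE = V_CC − I_C·R_C − I_E·R_E = 20 − 0.772×10 − 0.782×1.8 = 10.9 V.
V_CE = 10.9 V > 0.2 V confirms active-region operation.

I_C ≈ 0.77 mA, V_CE ≈ 11 V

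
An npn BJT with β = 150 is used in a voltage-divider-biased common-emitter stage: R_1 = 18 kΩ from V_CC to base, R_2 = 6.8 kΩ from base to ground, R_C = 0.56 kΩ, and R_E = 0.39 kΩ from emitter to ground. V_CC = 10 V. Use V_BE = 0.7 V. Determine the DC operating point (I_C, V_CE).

Thevenize the base divider: V_Th = V_CC·R_2/(R_1+R_2) = 10×6.8/24.8 = 2.74 V, R_Th = R_1‖R_2 = 4.94 kΩ.
Base-emitter loop: V_Th = I_B·R_Th + V_BE + (β+1)I_B·R_E, so I_B = (2.74 − 0.7) / (4.94 + 151×0.39) = 0.032 mA.
I_C = β·I_B = 150×0.032 = 4.8 mA, and I_E = (β+1)I_B = 4.83 mA.
V_CE = V_CC − I_C·R_C − I_E·R_E = 10 − 4.8×0.56 − 4.83×0.39 = 5.43 V.
V_CE = 5.43 V > 0.2 V confirms active-region operation.

I_C ≈ 4.8 mA, V_CE ≈ 5.4 V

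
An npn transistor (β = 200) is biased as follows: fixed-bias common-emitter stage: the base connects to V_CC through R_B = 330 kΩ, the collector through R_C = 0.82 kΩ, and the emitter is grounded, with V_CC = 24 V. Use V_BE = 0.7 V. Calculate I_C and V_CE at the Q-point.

Base loop: V_CC = I_B·R_B + V_BE, so I_B = (24 − 0.7)/330 kΩ = 0.0706 mA.
In the active region I_C = β·I_B = 200 × 0.0706 = 14.1 mA.
Collector loop: V_CE = V_CC − I_C·R_C = 24 − 14.1×0.82 = 12.4 V.
Since V_CE = 12.4 V > V_CE(sat) ≈ 0.2 V, the transistor is in the active region as assumed.

I_C ≈ 14 mA, V_CE ≈ 12 V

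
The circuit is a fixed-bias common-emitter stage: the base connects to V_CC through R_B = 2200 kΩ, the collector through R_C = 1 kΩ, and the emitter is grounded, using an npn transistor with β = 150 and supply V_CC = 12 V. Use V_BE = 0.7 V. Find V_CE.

V_CE ≈ 11 V

Base loop: V_CC = I_B·R_B + V_BE, so I_B = (12 − 0.7)/2200 kΩ = 0.00514 mA.
In the active region I_C = β·I_B = 150 × 0.00514 = 0.77 mA.
Collector loop: V_CE = V_CC − I_C·R_C = 12 − 0.77×1 = 11.2 V.
Since V_CE = 11.2 V > V_CE(sat) ≈ 0.2 V, the transistor is in the active region as assumed.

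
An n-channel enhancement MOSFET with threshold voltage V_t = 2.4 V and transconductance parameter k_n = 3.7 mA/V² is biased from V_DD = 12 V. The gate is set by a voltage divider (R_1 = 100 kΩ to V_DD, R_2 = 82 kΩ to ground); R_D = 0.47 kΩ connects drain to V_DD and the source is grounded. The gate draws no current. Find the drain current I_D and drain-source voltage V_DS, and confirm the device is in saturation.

I_D ≈ 17 mA, V_DS ≈ 4.1 V

V_G = V_DD·R_2/(R_1+R_2) = 12×82/182 = 5.41 V. With the source grounded, V_GS = V_G = 5.41 V.
Assume saturation: I_D = (k_n/2)(V_GS − V_t)² = (3.7/2)×(5.41 − 2.4)² = 1.85×3.01² = 16.7 mA.
V_DS = V_DD − I_D·R_D = 12 − 16.7×0.47 = 4.14 V.
Saturation requires V_DS ≥ V_GS − V_t = 3.01 V; 4.14 ≥ 3.01 ✓.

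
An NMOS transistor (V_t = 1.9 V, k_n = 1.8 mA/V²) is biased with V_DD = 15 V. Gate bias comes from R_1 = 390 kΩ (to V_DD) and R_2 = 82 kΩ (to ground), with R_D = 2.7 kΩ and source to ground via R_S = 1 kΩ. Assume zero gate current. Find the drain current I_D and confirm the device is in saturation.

V_G = V_DD·R_2/(R_1+R_2) = 15×82/472 = 2.61 V.
Assume saturation: I_D = (k_n/2)(V_GS − V_t)² with V_GS = V_G − I_D·R_S = 2.61 − 1·I_D.
Substituting gives 0.9·I_D² − 2.27·I_D + 0.449 = 0, with roots I_D = 0.216 or 2.31 mA.
The root I_D = 2.31 mA gives V_GS = 0.299 V ≤ V_t, so take I_D = 0.216 mA.
Then V_GS = 2.39 V and V_DS = V_DD − I_D(R_D+R_S) = 15 − 0.216×3.7 = 14.2 V.
Saturation requires V_DS ≥ V_GS − V_t = 0.49 V; 14.2 ≥ 0.49 ✓.

I_D ≈ 0.22 mA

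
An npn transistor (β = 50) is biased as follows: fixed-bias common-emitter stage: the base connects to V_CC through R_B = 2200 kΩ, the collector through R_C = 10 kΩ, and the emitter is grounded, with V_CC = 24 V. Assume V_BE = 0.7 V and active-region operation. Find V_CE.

V_CE ≈ 19 V

Base loop: V_CC = I_B·R_B + V_BE, so I_B = (24 − 0.7)/2200 kΩ = 0.0106 mA.
In the active region I_C = β·I_B = 50 × 0.0106 = 0.53 mA.
Collector loop: V_CE = V_CC − I_C·R_C = 24 − 0.53×10 = 18.7 V.
Since V_CE = 18.7 V > V_CE(sat) ≈ 0.2 V, the transistor is in the active region as assumed.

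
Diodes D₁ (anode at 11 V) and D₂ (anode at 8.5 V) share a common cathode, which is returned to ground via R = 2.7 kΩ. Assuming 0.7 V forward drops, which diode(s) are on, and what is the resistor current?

Only D₁ conducts; I_R ≈ 3.8 mA

Assume both conduct. Then node N would need to be at both 11−0.7 = 10.3 V and 8.5−0.7 = 7.8 V, which is impossible.
Assume only D₁ conducts: V_N = 11 − 0.7 = 10.3 V, so I_R = 10.3/2.7 = 3.81 mA.
Check D₂: its anode-to-cathode voltage is 8.5 − 10.3 = -1.8 V < 0.7 V, so it is off. The assumption is consistent.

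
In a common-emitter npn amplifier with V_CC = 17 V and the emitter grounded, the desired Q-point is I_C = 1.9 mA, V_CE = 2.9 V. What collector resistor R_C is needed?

R_C ≈ 7.4 kΩ

Collector loop: V_CC = I_C·R_C + V_CE.
R_C = (V_CC − V_CE)/I_C = (17 − 2.9)/1.9 = 7.42 kΩ.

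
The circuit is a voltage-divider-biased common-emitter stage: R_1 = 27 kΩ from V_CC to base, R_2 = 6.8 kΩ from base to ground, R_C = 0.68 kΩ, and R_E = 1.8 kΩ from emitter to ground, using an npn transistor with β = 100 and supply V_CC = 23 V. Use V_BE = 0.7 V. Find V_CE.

Thevenize the base divider: V_Th = V_CC·R_2/(R_1+R_2) = 23×6.8/33.8 = 4.63 V, R_Th = R_1‖R_2 = 5.43 kΩ.
Base-emitter loop: V_Th = I_B·R_Th + V_BE + (β+1)I_B·R_E, so I_B = (4.63 − 0.7) / (5.43 + 101×1.8) = 0.021 mA.
I_C = β·I_B = 100×0.021 = 2.1 mA, and I_E = (β+1)I_B = 2.12 mA.
V_CE = V_CC − I_C·R_C − I_E·R_E = 23 − 2.1×0.68 − 2.12×1.8 = 17.8 V.
V_CE = 17.8 V > 0.2 V confirms active-region operation.

V_CE ≈ 18 V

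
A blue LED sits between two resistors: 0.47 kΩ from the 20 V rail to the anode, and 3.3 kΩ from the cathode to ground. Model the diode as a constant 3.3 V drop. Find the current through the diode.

The two resistors are in series with the diode, so KVL gives 20 = I·0.47 + 3.3 + I·3.3.
I = (20 − 3.3) / (0.47 + 3.3) kΩ = 16.7 / 3.77 = 4.43 mA.

I ≈ 4.4 mA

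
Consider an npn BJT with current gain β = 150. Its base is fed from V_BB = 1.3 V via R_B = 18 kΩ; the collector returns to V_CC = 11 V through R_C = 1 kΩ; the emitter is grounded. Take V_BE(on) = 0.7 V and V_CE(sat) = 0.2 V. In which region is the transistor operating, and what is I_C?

Assume active. Base-emitter loop: I_B = (V_BB − V_BE)/R_B = (1.3 − 0.7)/18 = 0.0333 mA.
I_C = β·I_B = 150×0.0333 = 5 mA.
V_CE = V_CC − I_C·R_C = 11 − 5×1 = 6 V > V_CE(sat), so the active-region assumption holds.

active; I_C ≈ 5 mA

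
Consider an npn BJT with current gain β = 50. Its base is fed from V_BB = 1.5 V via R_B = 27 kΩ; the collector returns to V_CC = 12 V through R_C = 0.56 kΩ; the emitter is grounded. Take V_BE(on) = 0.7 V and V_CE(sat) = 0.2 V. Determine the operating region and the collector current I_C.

Assume active. Base-emitter loop: I_B = (V_BB − V_BE)/R_B = (1.5 − 0.7)/27 = 0.0296 mA.
I_C = β·I_B = 50×0.0296 = 1.48 mA.
V_CE = V_CC − I_C·R_C = 12 − 1.48×0.56 = 11.2 V > V_CE(sat), so the active-region assumption holds.

active; I_C ≈ 1.5 mA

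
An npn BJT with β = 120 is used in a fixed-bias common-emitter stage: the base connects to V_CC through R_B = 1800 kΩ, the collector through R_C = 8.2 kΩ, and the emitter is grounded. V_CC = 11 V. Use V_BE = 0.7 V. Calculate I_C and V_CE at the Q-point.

I_C ≈ 0.69 mA, V_CE ≈ 5.4 V

Base loop: V_CC = I_B·R_B + V_BE, so I_B = (11 − 0.7)/1800 kΩ = 0.00572 mA.
In the active region I_C = β·I_B = 120 × 0.00572 = 0.687 mA.
Collector loop: V_CE = V_CC − I_C·R_C = 11 − 0.687×8.2 = 5.37 V.
Since V_CE = 5.37 V > V_CE(sat) ≈ 0.2 V, the transistor is in the active region as assumed.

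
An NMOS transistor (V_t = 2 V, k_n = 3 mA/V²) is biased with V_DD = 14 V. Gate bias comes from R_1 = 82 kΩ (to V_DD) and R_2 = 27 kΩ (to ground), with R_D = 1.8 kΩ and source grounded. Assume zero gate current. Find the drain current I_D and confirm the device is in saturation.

I_D ≈ 3.2 mA

V_G = V_DD·R_2/(R_1+R_2) = 14×27/109 = 3.47 V. With the source grounded, V_GS = V_G = 3.47 V.
Assume saturation: I_D = (k_n/2)(V_GS − V_t)² = (3/2)×(3.47 − 2)² = 1.5×1.47² = 3.23 mA.
V_DS = V_DD − I_D·R_D = 14 − 3.23×1.8 = 8.18 V.
Saturation requires V_DS ≥ V_GS − V_t = 1.47 V; 8.18 ≥ 1.47 ✓.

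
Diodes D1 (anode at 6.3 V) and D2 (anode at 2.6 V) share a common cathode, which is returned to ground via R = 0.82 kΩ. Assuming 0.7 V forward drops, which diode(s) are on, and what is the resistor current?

Assume both conduct. Then node N would need to be at both 6.3−0.7 = 5.6 V and 2.6−0.7 = 1.9 V, which is impossible.
Assume only D1 conducts: V_N = 6.3 − 0.7 = 5.6 V, so I_R = 5.6/0.82 = 6.83 mA.
Check D2: its anode-to-cathode voltage is 2.6 − 5.6 = -3 V < 0.7 V, so it is off. The assumption is consistent.

Only D1 conducts; I_R ≈ 6.8 mA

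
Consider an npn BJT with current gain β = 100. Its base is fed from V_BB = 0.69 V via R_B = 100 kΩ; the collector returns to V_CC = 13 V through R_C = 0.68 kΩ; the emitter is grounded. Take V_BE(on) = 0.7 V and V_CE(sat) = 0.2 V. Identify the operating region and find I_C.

cutoff; I_C ≈ 0

V_BB = 0.69 V ≤ V_BE(on) = 0.7 V, so the base-emitter junction is not forward biased.
The transistor is in cutoff: I_B = I_C = 0.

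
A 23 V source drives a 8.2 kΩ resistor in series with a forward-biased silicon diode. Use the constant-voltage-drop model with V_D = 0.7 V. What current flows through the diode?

I ≈ 2.7 mA

KVL around the loop: 23 = V_D + I·R = 0.7 + I × 8.2 kΩ.
So I = (23 − 0.7) / 8.2 kΩ = 22.3 / 8.2 = 2.72 mA.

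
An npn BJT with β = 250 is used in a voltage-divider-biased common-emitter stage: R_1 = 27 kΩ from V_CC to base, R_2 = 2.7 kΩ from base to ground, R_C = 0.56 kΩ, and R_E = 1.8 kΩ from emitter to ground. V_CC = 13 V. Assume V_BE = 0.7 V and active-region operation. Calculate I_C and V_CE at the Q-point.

I_C ≈ 0.27 mA, V_CE ≈ 12 V

Thevenize the base divider: V_Th = V_CC·R_2/(R_1+R_2) = 13×2.7/29.7 = 1.18 V, R_Th = R_1‖R_2 = 2.45 kΩ.
Base-emitter loop: V_Th = I_B·R_Th + V_BE + (β+1)I_B·R_E, so I_B = (1.18 − 0.7) / (2.45 + 251×1.8) = 0.00106 mA.
I_C = β·I_B = 250×0.00106 = 0.265 mA, and I_E = (β+1)I_B = 0.266 mA.
V_CE = V_CC − I_C·R_C − I_E·R_E = 13 − 0.265×0.56 − 0.266×1.8 = 12.4 V.
V_CE = 12.4 V > 0.2 V confirms active-region operation.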